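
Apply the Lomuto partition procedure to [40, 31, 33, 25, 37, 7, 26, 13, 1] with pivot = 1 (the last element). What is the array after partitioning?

Lomuto partition with pivot = 1:

Initial array: [40, 31, 33, 25, 37, 7, 26, 13, 1]

arr[0]=40 > 1: no swap
arr[1]=31 > 1: no swap
arr[2]=33 > 1: no swap
arr[3]=25 > 1: no swap
arr[4]=37 > 1: no swap
arr[5]=7 > 1: no swap
arr[6]=26 > 1: no swap
arr[7]=13 > 1: no swap

Place pivot at position 0: [1, 31, 33, 25, 37, 7, 26, 13, 40]
Pivot position: 0

After partitioning with pivot 1, the array becomes [1, 31, 33, 25, 37, 7, 26, 13, 40]. The pivot is placed at index 0. All elements to the left of the pivot are <= 1, and all elements to the right are > 1.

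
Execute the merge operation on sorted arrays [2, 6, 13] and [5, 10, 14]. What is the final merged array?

Merging process:

Compare 2 vs 5: take 2 from left. Merged: [2]
Compare 6 vs 5: take 5 from right. Merged: [2, 5]
Compare 6 vs 10: take 6 from left. Merged: [2, 5, 6]
Compare 13 vs 10: take 10 from right. Merged: [2, 5, 6, 10]
Compare 13 vs 14: take 13 from left. Merged: [2, 5, 6, 10, 13]
Append remaining from right: [14]. Merged: [2, 5, 6, 10, 13, 14]

Final merged array: [2, 5, 6, 10, 13, 14]
Total comparisons: 5

The merged array is [2, 5, 6, 10, 13, 14], requiring 5 comparisons. The merge step runs in O(n) time where n is the total number of elements.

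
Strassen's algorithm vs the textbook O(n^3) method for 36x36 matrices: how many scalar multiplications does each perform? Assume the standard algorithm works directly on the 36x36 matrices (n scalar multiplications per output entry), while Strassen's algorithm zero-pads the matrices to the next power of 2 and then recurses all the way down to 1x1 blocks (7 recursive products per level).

Matrix multiplication for 36x36 matrices:

Strassen's algorithm requires power-of-2 dimensions. Pad 36x36 to 64x64 (next power of 2).

Standard algorithm: 36^3 = 46656 multiplications
Strassen's algorithm: 7^(log2(64)) = 7^6 = 117649 multiplications
Difference: 46656 - 117649 = -70993 (Strassen uses MORE here due to padding overhead — for small or just-over-power-of-2 n, padding can outweigh the per-level savings)

Standard: 46656 multiplications (36^3). Strassen: 117649 multiplications (7^6, after padding to 64x64). Strassen reduces 8 recursive multiplications to 7 at each level.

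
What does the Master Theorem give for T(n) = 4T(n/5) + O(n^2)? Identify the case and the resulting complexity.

Master Theorem for T(n) = 4T(n/5) + O(n^2):

a = 4, b = 5, c = 2
log_b(a) = log_5(4) = 0.8614

Case 3: c = 2 > log_5(4) = 0.8614
T(n) = O(n^2) = O(n^2)

For T(n) = 4T(n/5) + O(n^2): log_5(4) = 0.8614. This is Case 3 of the Master Theorem (c > log_b(a), work dominated by root), giving O(n^2).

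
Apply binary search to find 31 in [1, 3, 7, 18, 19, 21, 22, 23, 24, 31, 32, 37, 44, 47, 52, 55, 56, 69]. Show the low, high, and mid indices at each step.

Binary search for 31 in [1, 3, 7, 18, 19, 21, 22, 23, 24, 31, 32, 37, 44, 47, 52, 55, 56, 69]:

lo=0, hi=17, mid=8, arr[mid]=24 -> 24 < 31, search right half
lo=9, hi=17, mid=13, arr[mid]=47 -> 47 > 31, search left half
lo=9, hi=12, mid=10, arr[mid]=32 -> 32 > 31, search left half
lo=9, hi=9, mid=9, arr[mid]=31 -> Found target at index 9!

Binary search finds 31 at index 9 after 4 comparisons. The search repeatedly halves the search space by comparing with the middle element.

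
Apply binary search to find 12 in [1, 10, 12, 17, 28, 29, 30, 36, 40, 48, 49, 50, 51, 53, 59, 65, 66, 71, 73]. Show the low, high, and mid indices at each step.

Binary search for 12 in [1, 10, 12, 17, 28, 29, 30, 36, 40, 48, 49, 50, 51, 53, 59, 65, 66, 71, 73]:

lo=0, hi=18, mid=9, arr[mid]=48 -> 48 > 12, search left half
lo=0, hi=8, mid=4, arr[mid]=28 -> 28 > 12, search left half
lo=0, hi=3, mid=1, arr[mid]=10 -> 10 < 12, search right half
lo=2, hi=3, mid=2, arr[mid]=12 -> Found target at index 2!

Binary search finds 12 at index 2 after 4 comparisons. The search repeatedly halves the search space by comparing with the middle element.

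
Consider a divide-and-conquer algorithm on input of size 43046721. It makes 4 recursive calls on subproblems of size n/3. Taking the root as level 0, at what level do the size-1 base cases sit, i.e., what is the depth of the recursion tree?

For divide and conquer with division factor 3:

Problem sizes at each level:
Level 0: 43046721
Level 1: 14348907
Level 2: 4782969
Level 3: 1594323
Level 4: 531441
Level 5: 177147
Level 6: 59049
Level 7: 19683
Level 8: 6561
Level 9: 2187
Level 10: 729
Level 11: 243
Level 12: 81
Level 13: 27
Level 14: 9
Level 15: 3
Level 16: 1

The root is level 0 and the size-1 base case is level 16 (the tree spans levels 0 through 16, i.e. 17 levels counting the root), so the depth is the number of divisions: log_3(43046721) = 16

The recursion tree depth is log_3(43046721) = 16. At each level, the problem size is divided by 3, so it takes 16 divisions to reduce to a base case of size 1. The algorithm makes 4 recursive calls at each level.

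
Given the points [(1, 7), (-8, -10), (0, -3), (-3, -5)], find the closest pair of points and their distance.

Computing all pairwise distances among 4 points:

d((1, 7), (-8, -10)) = 19.2354
d((1, 7), (0, -3)) = 10.0499
d((1, 7), (-3, -5)) = 12.6491
d((-8, -10), (0, -3)) = 10.6301
d((-8, -10), (-3, -5)) = 7.0711
d((0, -3), (-3, -5)) = 3.6056 <-- minimum

Closest pair: (0, -3) and (-3, -5) with distance 3.6056

The closest pair is (0, -3) and (-3, -5) with Euclidean distance 3.6056. For 4 points, brute-force pairwise comparison is shown above. For large n, the divide-and-conquer algorithm (sort by x, recurse on halves, check the dividing strip) achieves O(n log n).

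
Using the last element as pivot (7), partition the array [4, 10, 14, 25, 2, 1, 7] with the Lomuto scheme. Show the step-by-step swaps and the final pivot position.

Lomuto partition with pivot = 7:

Initial array: [4, 10, 14, 25, 2, 1, 7]

arr[0]=4 <= 7: swap with position 0, array becomes [4, 10, 14, 25, 2, 1, 7]
arr[1]=10 > 7: no swap
arr[2]=14 > 7: no swap
arr[3]=25 > 7: no swap
arr[4]=2 <= 7: swap with position 1, array becomes [4, 2, 14, 25, 10, 1, 7]
arr[5]=1 <= 7: swap with position 2, array becomes [4, 2, 1, 25, 10, 14, 7]

Place pivot at position 3: [4, 2, 1, 7, 10, 14, 25]
Pivot position: 3

After partitioning with pivot 7, the array becomes [4, 2, 1, 7, 10, 14, 25]. The pivot is placed at index 3. All elements to the left of the pivot are <= 7, and all elements to the right are > 7.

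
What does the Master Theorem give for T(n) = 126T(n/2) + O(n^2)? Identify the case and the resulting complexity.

Master Theorem for T(n) = 126T(n/2) + O(n^2):

a = 126, b = 2, c = 2
log_b(a) = log_2(126) = 6.9773

Case 1: c = 2 < log_2(126) = 6.9773
T(n) = O(n^(log_2 126))

For T(n) = 126T(n/2) + O(n^2): log_2(126) = 6.9773. This is Case 1 of the Master Theorem (c < log_b(a), work dominated by leaves), giving O(n^(log_2 126)).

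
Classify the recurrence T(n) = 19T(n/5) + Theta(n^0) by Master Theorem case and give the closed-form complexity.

Master Theorem for T(n) = 19T(n/5) + O(n^0):

a = 19, b = 5, c = 0
log_b(a) = log_5(19) = 1.8295

Case 1: c = 0 < log_5(19) = 1.8295
T(n) = O(n^(log_5 19))

For T(n) = 19T(n/5) + O(n^0): log_5(19) = 1.8295. This is Case 1 of the Master Theorem (c < log_b(a), work dominated by leaves), giving O(n^(log_5 19)).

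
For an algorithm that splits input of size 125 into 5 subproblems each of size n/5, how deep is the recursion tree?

For divide and conquer with division factor 5:

Problem sizes at each level:
Level 0: 125
Level 1: 25
Level 2: 5
Level 3: 1

The root is level 0 and the size-1 base case is level 3 (the tree spans levels 0 through 3, i.e. 4 levels counting the root), so the depth is the number of divisions: log_5(125) = 3

The recursion tree depth is log_5(125) = 3. At each level, the problem size is divided by 5, so it takes 3 divisions to reduce to a base case of size 1. The algorithm makes 5 recursive calls at each level.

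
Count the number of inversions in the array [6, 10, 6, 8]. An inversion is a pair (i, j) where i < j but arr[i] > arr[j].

Finding inversions in [6, 10, 6, 8]:

(1, 2): arr[1]=10 > arr[2]=6
(1, 3): arr[1]=10 > arr[3]=8

Total inversions: 2

The array has 2 inversion(s): (1,2), (1,3). Each pair (i,j) satisfies i < j and arr[i] > arr[j].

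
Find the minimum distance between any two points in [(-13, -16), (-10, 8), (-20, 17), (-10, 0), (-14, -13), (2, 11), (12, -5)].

Computing all pairwise distances among 7 points:

d((-13, -16), (-10, 8)) = 24.1868
d((-13, -16), (-20, 17)) = 33.7343
d((-13, -16), (-10, 0)) = 16.2788
d((-13, -16), (-14, -13)) = 3.1623 <-- minimum
d((-13, -16), (2, 11)) = 30.8869
d((-13, -16), (12, -5)) = 27.313
d((-10, 8), (-20, 17)) = 13.4536
d((-10, 8), (-10, 0)) = 8.0
d((-10, 8), (-14, -13)) = 21.3776
d((-10, 8), (2, 11)) = 12.3693
d((-10, 8), (12, -5)) = 25.5539
d((-20, 17), (-10, 0)) = 19.7231
d((-20, 17), (-14, -13)) = 30.5941
d((-20, 17), (2, 11)) = 22.8035
d((-20, 17), (12, -5)) = 38.833
d((-10, 0), (-14, -13)) = 13.6015
d((-10, 0), (2, 11)) = 16.2788
d((-10, 0), (12, -5)) = 22.561
d((-14, -13), (2, 11)) = 28.8444
d((-14, -13), (12, -5)) = 27.2029
d((2, 11), (12, -5)) = 18.868

Closest pair: (-13, -16) and (-14, -13) with distance 3.1623

The closest pair is (-13, -16) and (-14, -13) with Euclidean distance 3.1623. For 7 points, brute-force pairwise comparison is shown above. For large n, the divide-and-conquer algorithm (sort by x, recurse on halves, check the dividing strip) achieves O(n log n).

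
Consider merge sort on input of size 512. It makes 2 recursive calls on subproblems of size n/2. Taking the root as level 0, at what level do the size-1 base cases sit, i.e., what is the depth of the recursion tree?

For divide and conquer with division factor 2:

Problem sizes at each level:
Level 0: 512
Level 1: 256
Level 2: 128
Level 3: 64
Level 4: 32
Level 5: 16
Level 6: 8
Level 7: 4
Level 8: 2
Level 9: 1

The root is level 0 and the size-1 base case is level 9 (the tree spans levels 0 through 9, i.e. 10 levels counting the root), so the depth is the number of divisions: log_2(512) = 9

The recursion tree depth is log_2(512) = 9. At each level, the problem size is divided by 2, so it takes 9 divisions to reduce to a base case of size 1. The algorithm makes 2 recursive calls at each level.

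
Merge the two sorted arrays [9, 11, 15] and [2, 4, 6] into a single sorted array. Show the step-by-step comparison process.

Merging process:

Compare 9 vs 2: take 2 from right. Merged: [2]
Compare 9 vs 4: take 4 from right. Merged: [2, 4]
Compare 9 vs 6: take 6 from right. Merged: [2, 4, 6]
Append remaining from left: [9, 11, 15]. Merged: [2, 4, 6, 9, 11, 15]

Final merged array: [2, 4, 6, 9, 11, 15]
Total comparisons: 3

The merged array is [2, 4, 6, 9, 11, 15], requiring 3 comparisons. The merge step runs in O(n) time where n is the total number of elements.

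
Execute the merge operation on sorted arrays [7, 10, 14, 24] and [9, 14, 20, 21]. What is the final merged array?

Merging process:

Compare 7 vs 9: take 7 from left. Merged: [7]
Compare 10 vs 9: take 9 from right. Merged: [7, 9]
Compare 10 vs 14: take 10 from left. Merged: [7, 9, 10]
Compare 14 vs 14: take 14 from left. Merged: [7, 9, 10, 14]
Compare 24 vs 14: take 14 from right. Merged: [7, 9, 10, 14, 14]
Compare 24 vs 20: take 20 from right. Merged: [7, 9, 10, 14, 14, 20]
Compare 24 vs 21: take 21 from right. Merged: [7, 9, 10, 14, 14, 20, 21]
Append remaining from left: [24]. Merged: [7, 9, 10, 14, 14, 20, 21, 24]

Final merged array: [7, 9, 10, 14, 14, 20, 21, 24]
Total comparisons: 7

The merged array is [7, 9, 10, 14, 14, 20, 21, 24], requiring 7 comparisons. The merge step runs in O(n) time where n is the total number of elements.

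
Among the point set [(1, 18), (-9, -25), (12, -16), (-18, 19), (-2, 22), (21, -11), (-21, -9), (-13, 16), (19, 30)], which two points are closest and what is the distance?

Computing all pairwise distances among 9 points:

d((1, 18), (-9, -25)) = 44.1475
d((1, 18), (12, -16)) = 35.7351
d((1, 18), (-18, 19)) = 19.0263
d((1, 18), (-2, 22)) = 5.0 <-- minimum
d((1, 18), (21, -11)) = 35.2278
d((1, 18), (-21, -9)) = 34.8281
d((1, 18), (-13, 16)) = 14.1421
d((1, 18), (19, 30)) = 21.6333
d((-9, -25), (12, -16)) = 22.8473
d((-9, -25), (-18, 19)) = 44.911
d((-9, -25), (-2, 22)) = 47.5184
d((-9, -25), (21, -11)) = 33.1059
d((-9, -25), (-21, -9)) = 20.0
d((-9, -25), (-13, 16)) = 41.1947
d((-9, -25), (19, 30)) = 61.7171
d((12, -16), (-18, 19)) = 46.0977
d((12, -16), (-2, 22)) = 40.4969
d((12, -16), (21, -11)) = 10.2956
d((12, -16), (-21, -9)) = 33.7343
d((12, -16), (-13, 16)) = 40.6079
d((12, -16), (19, 30)) = 46.5296
d((-18, 19), (-2, 22)) = 16.2788
d((-18, 19), (21, -11)) = 49.2037
d((-18, 19), (-21, -9)) = 28.1603
d((-18, 19), (-13, 16)) = 5.831
d((-18, 19), (19, 30)) = 38.6005
d((-2, 22), (21, -11)) = 40.2244
d((-2, 22), (-21, -9)) = 36.3593
d((-2, 22), (-13, 16)) = 12.53
d((-2, 22), (19, 30)) = 22.4722
d((21, -11), (-21, -9)) = 42.0476
d((21, -11), (-13, 16)) = 43.4166
d((21, -11), (19, 30)) = 41.0488
d((-21, -9), (-13, 16)) = 26.2488
d((-21, -9), (19, 30)) = 55.8659
d((-13, 16), (19, 30)) = 34.9285

Closest pair: (1, 18) and (-2, 22) with distance 5.0

The closest pair is (1, 18) and (-2, 22) with Euclidean distance 5.0. For 9 points, brute-force pairwise comparison is shown above. For large n, the divide-and-conquer algorithm (sort by x, recurse on halves, check the dividing strip) achieves O(n log n).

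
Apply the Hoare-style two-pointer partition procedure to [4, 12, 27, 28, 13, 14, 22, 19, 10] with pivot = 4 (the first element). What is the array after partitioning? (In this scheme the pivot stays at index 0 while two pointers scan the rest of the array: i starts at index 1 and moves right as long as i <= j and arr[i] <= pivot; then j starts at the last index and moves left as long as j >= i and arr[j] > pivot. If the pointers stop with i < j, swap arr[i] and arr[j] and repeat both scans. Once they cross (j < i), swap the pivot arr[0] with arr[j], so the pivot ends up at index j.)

Hoare-style two-pointer partition with pivot = 4:

Initial array: [4, 12, 27, 28, 13, 14, 22, 19, 10]

Pointers start at i = 1, j = 8.
i ends at 1, j ends at 0: the pointers have crossed (j < i), so scanning stops.

j = 0, so swapping arr[0] with arr[j] leaves the pivot at position 0: [4, 12, 27, 28, 13, 14, 22, 19, 10]
Pivot position: 0

After partitioning with pivot 4, the array becomes [4, 12, 27, 28, 13, 14, 22, 19, 10]. The pivot is placed at index 0. All elements to the left of the pivot are <= 4, and all elements to the right are > 4.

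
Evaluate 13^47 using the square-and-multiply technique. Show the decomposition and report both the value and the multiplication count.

Computing 13^47 by squaring (build up from 13^1; each line after the first costs one multiplication):

13^1 = 13
13^2 = (13^1)^2 = 13^2 = 169
13^4 = (13^2)^2 = 169^2 = 28561
13^5 = 13 * 13^4 = 13 * 28561 = 371293
13^10 = (13^5)^2 = 371293^2 = 137858491849
13^11 = 13 * 13^10 = 13 * 137858491849 = 1792160394037
13^22 = (13^11)^2 = 1792160394037^2 = 3211838877954855105157369
13^23 = 13 * 13^22 = 13 * 3211838877954855105157369 = 41753905413413116367045797
13^46 = (13^23)^2 = 41753905413413116367045797^2 = 1743388617272249143997555461487119439669521095365209
13^47 = 13 * 13^46 = 13 * 1743388617272249143997555461487119439669521095365209 = 22664052024539238871968220999332552715703774239747717

Result: 22664052024539238871968220999332552715703774239747717
Multiplications needed: 9 (9 lines after 13^1)

13^47 = 22664052024539238871968220999332552715703774239747717. Using exponentiation by squaring, this requires 9 multiplications. The key idea: if the exponent is even, square the half-power; if odd, multiply by the base once.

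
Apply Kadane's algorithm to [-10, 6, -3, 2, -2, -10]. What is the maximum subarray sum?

Using Kadane's algorithm on [-10, 6, -3, 2, -2, -10]:

Scanning through the array:
Position 1 (value 6): max_ending_here = 6, max_so_far = 6
Position 2 (value -3): max_ending_here = 3, max_so_far = 6
Position 3 (value 2): max_ending_here = 5, max_so_far = 6
Position 4 (value -2): max_ending_here = 3, max_so_far = 6
Position 5 (value -10): max_ending_here = -7, max_so_far = 6

Maximum subarray: [6]
Maximum sum: 6

The maximum subarray is [6] with sum 6. This subarray runs from index 1 to index 1.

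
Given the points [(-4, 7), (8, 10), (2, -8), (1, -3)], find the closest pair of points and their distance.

Computing all pairwise distances among 4 points:

d((-4, 7), (8, 10)) = 12.3693
d((-4, 7), (2, -8)) = 16.1555
d((-4, 7), (1, -3)) = 11.1803
d((8, 10), (2, -8)) = 18.9737
d((8, 10), (1, -3)) = 14.7648
d((2, -8), (1, -3)) = 5.099 <-- minimum

Closest pair: (2, -8) and (1, -3) with distance 5.099

The closest pair is (2, -8) and (1, -3) with Euclidean distance 5.099. For 4 points, brute-force pairwise comparison is shown above. For large n, the divide-and-conquer algorithm (sort by x, recurse on halves, check the dividing strip) achieves O(n log n).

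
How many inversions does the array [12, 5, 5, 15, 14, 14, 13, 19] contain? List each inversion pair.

Finding inversions in [12, 5, 5, 15, 14, 14, 13, 19]:

(0, 1): arr[0]=12 > arr[1]=5
(0, 2): arr[0]=12 > arr[2]=5
(3, 4): arr[3]=15 > arr[4]=14
(3, 5): arr[3]=15 > arr[5]=14
(3, 6): arr[3]=15 > arr[6]=13
(4, 6): arr[4]=14 > arr[6]=13
(5, 6): arr[5]=14 > arr[6]=13

Total inversions: 7

The array has 7 inversion(s): (0,1), (0,2), (3,4), (3,5), (3,6), (4,6), (5,6). Each pair (i,j) satisfies i < j and arr[i] > arr[j].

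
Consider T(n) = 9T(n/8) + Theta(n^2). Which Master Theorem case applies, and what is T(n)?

Master Theorem for T(n) = 9T(n/8) + O(n^2):

a = 9, b = 8, c = 2
log_b(a) = log_8(9) = 1.0566

Case 3: c = 2 > log_8(9) = 1.0566
T(n) = O(n^2) = O(n^2)

For T(n) = 9T(n/8) + O(n^2): log_8(9) = 1.0566. This is Case 3 of the Master Theorem (c > log_b(a), work dominated by root), giving O(n^2).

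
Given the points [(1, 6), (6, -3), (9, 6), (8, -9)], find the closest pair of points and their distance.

Computing all pairwise distances among 4 points:

d((1, 6), (6, -3)) = 10.2956
d((1, 6), (9, 6)) = 8.0
d((1, 6), (8, -9)) = 16.5529
d((6, -3), (9, 6)) = 9.4868
d((6, -3), (8, -9)) = 6.3246 <-- minimum
d((9, 6), (8, -9)) = 15.0333

Closest pair: (6, -3) and (8, -9) with distance 6.3246

The closest pair is (6, -3) and (8, -9) with Euclidean distance 6.3246. For 4 points, brute-force pairwise comparison is shown above. For large n, the divide-and-conquer algorithm (sort by x, recurse on halves, check the dividing strip) achieves O(n log n).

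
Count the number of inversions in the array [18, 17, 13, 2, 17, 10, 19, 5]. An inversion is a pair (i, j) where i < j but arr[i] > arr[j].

Finding inversions in [18, 17, 13, 2, 17, 10, 19, 5]:

(0, 1): arr[0]=18 > arr[1]=17
(0, 2): arr[0]=18 > arr[2]=13
(0, 3): arr[0]=18 > arr[3]=2
(0, 4): arr[0]=18 > arr[4]=17
(0, 5): arr[0]=18 > arr[5]=10
(0, 7): arr[0]=18 > arr[7]=5
(1, 2): arr[1]=17 > arr[2]=13
(1, 3): arr[1]=17 > arr[3]=2
(1, 5): arr[1]=17 > arr[5]=10
(1, 7): arr[1]=17 > arr[7]=5
(2, 3): arr[2]=13 > arr[3]=2
(2, 5): arr[2]=13 > arr[5]=10
(2, 7): arr[2]=13 > arr[7]=5
(4, 5): arr[4]=17 > arr[5]=10
(4, 7): arr[4]=17 > arr[7]=5
(5, 7): arr[5]=10 > arr[7]=5
(6, 7): arr[6]=19 > arr[7]=5

Total inversions: 17

The array has 17 inversion(s): (0,1), (0,2), (0,3), (0,4), (0,5), (0,7), (1,2), (1,3), (1,5), (1,7), (2,3), (2,5), (2,7), (4,5), (4,7), (5,7), (6,7). Each pair (i,j) satisfies i < j and arr[i] > arr[j].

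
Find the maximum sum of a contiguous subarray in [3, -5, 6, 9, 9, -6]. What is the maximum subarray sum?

Using Kadane's algorithm on [3, -5, 6, 9, 9, -6]:

Scanning through the array:
Position 1 (value -5): max_ending_here = -2, max_so_far = 3
Position 2 (value 6): max_ending_here = 6, max_so_far = 6
Position 3 (value 9): max_ending_here = 15, max_so_far = 15
Position 4 (value 9): max_ending_here = 24, max_so_far = 24
Position 5 (value -6): max_ending_here = 18, max_so_far = 24

Maximum subarray: [6, 9, 9]
Maximum sum: 24

The maximum subarray is [6, 9, 9] with sum 24. This subarray runs from index 2 to index 4.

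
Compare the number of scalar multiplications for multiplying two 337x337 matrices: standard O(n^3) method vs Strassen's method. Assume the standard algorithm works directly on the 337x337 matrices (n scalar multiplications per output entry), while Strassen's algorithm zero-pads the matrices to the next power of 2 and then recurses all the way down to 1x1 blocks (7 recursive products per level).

Matrix multiplication for 337x337 matrices:

Strassen's algorithm requires power-of-2 dimensions. Pad 337x337 to 512x512 (next power of 2).

Standard algorithm: 337^3 = 38272753 multiplications
Strassen's algorithm: 7^(log2(512)) = 7^9 = 40353607 multiplications
Difference: 38272753 - 40353607 = -2080854 (Strassen uses MORE here due to padding overhead — for small or just-over-power-of-2 n, padding can outweigh the per-level savings)

Standard: 38272753 multiplications (337^3). Strassen: 40353607 multiplications (7^9, after padding to 512x512). Strassen reduces 8 recursive multiplications to 7 at each level.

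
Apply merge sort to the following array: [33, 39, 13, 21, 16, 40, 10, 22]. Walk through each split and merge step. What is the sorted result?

Merge sort trace:

Split: [33, 39, 13, 21, 16, 40, 10, 22] -> [33, 39, 13, 21] and [16, 40, 10, 22]
  Split: [33, 39, 13, 21] -> [33, 39] and [13, 21]
    Split: [33, 39] -> [33] and [39]
    Merge: [33] + [39] -> [33, 39]
    Split: [13, 21] -> [13] and [21]
    Merge: [13] + [21] -> [13, 21]
  Merge: [33, 39] + [13, 21] -> [13, 21, 33, 39]
  Split: [16, 40, 10, 22] -> [16, 40] and [10, 22]
    Split: [16, 40] -> [16] and [40]
    Merge: [16] + [40] -> [16, 40]
    Split: [10, 22] -> [10] and [22]
    Merge: [10] + [22] -> [10, 22]
  Merge: [16, 40] + [10, 22] -> [10, 16, 22, 40]
Merge: [13, 21, 33, 39] + [10, 16, 22, 40] -> [10, 13, 16, 21, 22, 33, 39, 40]

Final sorted array: [10, 13, 16, 21, 22, 33, 39, 40]

The merge sort proceeds by recursively splitting the array and merging sorted halves.
After all merges, the sorted array is [10, 13, 16, 21, 22, 33, 39, 40].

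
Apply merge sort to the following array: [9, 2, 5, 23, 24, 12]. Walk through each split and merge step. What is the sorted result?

Merge sort trace:

Split: [9, 2, 5, 23, 24, 12] -> [9, 2, 5] and [23, 24, 12]
  Split: [9, 2, 5] -> [9] and [2, 5]
    Split: [2, 5] -> [2] and [5]
    Merge: [2] + [5] -> [2, 5]
  Merge: [9] + [2, 5] -> [2, 5, 9]
  Split: [23, 24, 12] -> [23] and [24, 12]
    Split: [24, 12] -> [24] and [12]
    Merge: [24] + [12] -> [12, 24]
  Merge: [23] + [12, 24] -> [12, 23, 24]
Merge: [2, 5, 9] + [12, 23, 24] -> [2, 5, 9, 12, 23, 24]

Final sorted array: [2, 5, 9, 12, 23, 24]

The merge sort proceeds by recursively splitting the array and merging sorted halves.
After all merges, the sorted array is [2, 5, 9, 12, 23, 24].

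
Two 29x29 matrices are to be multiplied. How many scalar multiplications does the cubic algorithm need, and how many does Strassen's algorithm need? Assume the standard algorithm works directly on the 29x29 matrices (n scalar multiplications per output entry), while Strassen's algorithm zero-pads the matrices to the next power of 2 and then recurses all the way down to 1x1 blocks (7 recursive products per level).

Matrix multiplication for 29x29 matrices:

Strassen's algorithm requires power-of-2 dimensions. Pad 29x29 to 32x32 (next power of 2).

Standard algorithm: 29^3 = 24389 multiplications
Strassen's algorithm: 7^(log2(32)) = 7^5 = 16807 multiplications
Savings: 24389 - 16807 = 7582 multiplications

Standard: 24389 multiplications (29^3). Strassen: 16807 multiplications (7^5, after padding to 32x32). Strassen reduces 8 recursive multiplications to 7 at each level.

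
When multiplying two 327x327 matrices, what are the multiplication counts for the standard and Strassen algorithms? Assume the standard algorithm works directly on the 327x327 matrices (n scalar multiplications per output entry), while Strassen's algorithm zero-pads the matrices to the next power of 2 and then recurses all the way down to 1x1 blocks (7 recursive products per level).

Matrix multiplication for 327x327 matrices:

Strassen's algorithm requires power-of-2 dimensions. Pad 327x327 to 512x512 (next power of 2).

Standard algorithm: 327^3 = 34965783 multiplications
Strassen's algorithm: 7^(log2(512)) = 7^9 = 40353607 multiplications
Difference: 34965783 - 40353607 = -5387824 (Strassen uses MORE here due to padding overhead — for small or just-over-power-of-2 n, padding can outweigh the per-level savings)

Standard: 34965783 multiplications (327^3). Strassen: 40353607 multiplications (7^9, after padding to 512x512). Strassen reduces 8 recursive multiplications to 7 at each level.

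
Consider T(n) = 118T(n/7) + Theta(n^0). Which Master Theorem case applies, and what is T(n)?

Master Theorem for T(n) = 118T(n/7) + O(n^0):

a = 118, b = 7, c = 0
log_b(a) = log_7(118) = 2.4516

Case 1: c = 0 < log_7(118) = 2.4516
T(n) = O(n^(log_7 118))

For T(n) = 118T(n/7) + O(n^0): log_7(118) = 2.4516. This is Case 1 of the Master Theorem (c < log_b(a), work dominated by leaves), giving O(n^(log_7 118)).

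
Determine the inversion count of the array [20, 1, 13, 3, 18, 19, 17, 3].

Finding inversions in [20, 1, 13, 3, 18, 19, 17, 3]:

(0, 1): arr[0]=20 > arr[1]=1
(0, 2): arr[0]=20 > arr[2]=13
(0, 3): arr[0]=20 > arr[3]=3
(0, 4): arr[0]=20 > arr[4]=18
(0, 5): arr[0]=20 > arr[5]=19
(0, 6): arr[0]=20 > arr[6]=17
(0, 7): arr[0]=20 > arr[7]=3
(2, 3): arr[2]=13 > arr[3]=3
(2, 7): arr[2]=13 > arr[7]=3
(4, 6): arr[4]=18 > arr[6]=17
(4, 7): arr[4]=18 > arr[7]=3
(5, 6): arr[5]=19 > arr[6]=17
(5, 7): arr[5]=19 > arr[7]=3
(6, 7): arr[6]=17 > arr[7]=3

Total inversions: 14

The array has 14 inversion(s): (0,1), (0,2), (0,3), (0,4), (0,5), (0,6), (0,7), (2,3), (2,7), (4,6), (4,7), (5,6), (5,7), (6,7). Each pair (i,j) satisfies i < j and arr[i] > arr[j].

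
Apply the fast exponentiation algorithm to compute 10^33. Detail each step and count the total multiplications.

Computing 10^33 by squaring (build up from 10^1; each line after the first costs one multiplication):

10^1 = 10
10^2 = (10^1)^2 = 10^2 = 100
10^4 = (10^2)^2 = 100^2 = 10000
10^8 = (10^4)^2 = 10000^2 = 100000000
10^16 = (10^8)^2 = 100000000^2 = 10000000000000000
10^32 = (10^16)^2 = 10000000000000000^2 = 100000000000000000000000000000000
10^33 = 10 * 10^32 = 10 * 100000000000000000000000000000000 = 1000000000000000000000000000000000

Result: 1000000000000000000000000000000000
Multiplications needed: 6 (6 lines after 10^1)

10^33 = 1000000000000000000000000000000000. Using exponentiation by squaring, this requires 6 multiplications. The key idea: if the exponent is even, square the half-power; if odd, multiply by the base once.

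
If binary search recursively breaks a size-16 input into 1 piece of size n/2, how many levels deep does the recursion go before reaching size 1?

For divide and conquer with division factor 2:

Problem sizes at each level:
Level 0: 16
Level 1: 8
Level 2: 4
Level 3: 2
Level 4: 1

The root is level 0 and the size-1 base case is level 4 (the tree spans levels 0 through 4, i.e. 5 levels counting the root), so the depth is the number of divisions: log_2(16) = 4

The recursion tree depth is log_2(16) = 4. At each level, the problem size is divided by 2, so it takes 4 divisions to reduce to a base case of size 1. The algorithm makes 1 recursive call at each level.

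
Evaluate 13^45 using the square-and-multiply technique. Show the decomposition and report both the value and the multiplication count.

Computing 13^45 by squaring (build up from 13^1; each line after the first costs one multiplication):

13^1 = 13
13^2 = (13^1)^2 = 13^2 = 169
13^4 = (13^2)^2 = 169^2 = 28561
13^5 = 13 * 13^4 = 13 * 28561 = 371293
13^10 = (13^5)^2 = 371293^2 = 137858491849
13^11 = 13 * 13^10 = 13 * 137858491849 = 1792160394037
13^22 = (13^11)^2 = 1792160394037^2 = 3211838877954855105157369
13^44 = (13^22)^2 = 3211838877954855105157369^2 = 10315908977942302627204470186314316211062255002161
13^45 = 13 * 13^44 = 13 * 10315908977942302627204470186314316211062255002161 = 134106816713249934153658112422086110743809315028093

Result: 134106816713249934153658112422086110743809315028093
Multiplications needed: 8 (8 lines after 13^1)

13^45 = 134106816713249934153658112422086110743809315028093. Using exponentiation by squaring, this requires 8 multiplications. The key idea: if the exponent is even, square the half-power; if odd, multiply by the base once.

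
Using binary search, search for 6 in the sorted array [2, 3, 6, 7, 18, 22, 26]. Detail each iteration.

Binary search for 6 in [2, 3, 6, 7, 18, 22, 26]:

lo=0, hi=6, mid=3, arr[mid]=7 -> 7 > 6, search left half
lo=0, hi=2, mid=1, arr[mid]=3 -> 3 < 6, search right half
lo=2, hi=2, mid=2, arr[mid]=6 -> Found target at index 2!

Binary search finds 6 at index 2 after 3 comparisons. The search repeatedly halves the search space by comparing with the middle element.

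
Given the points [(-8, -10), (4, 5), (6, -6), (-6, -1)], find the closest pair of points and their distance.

Computing all pairwise distances among 4 points:

d((-8, -10), (4, 5)) = 19.2094
d((-8, -10), (6, -6)) = 14.5602
d((-8, -10), (-6, -1)) = 9.2195 <-- minimum
d((4, 5), (6, -6)) = 11.1803
d((4, 5), (-6, -1)) = 11.6619
d((6, -6), (-6, -1)) = 13.0

Closest pair: (-8, -10) and (-6, -1) with distance 9.2195

The closest pair is (-8, -10) and (-6, -1) with Euclidean distance 9.2195. For 4 points, brute-force pairwise comparison is shown above. For large n, the divide-and-conquer algorithm (sort by x, recurse on halves, check the dividing strip) achieves O(n log n).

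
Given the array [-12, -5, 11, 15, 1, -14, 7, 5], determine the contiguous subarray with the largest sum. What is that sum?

Using Kadane's algorithm on [-12, -5, 11, 15, 1, -14, 7, 5]:

Scanning through the array:
Position 1 (value -5): max_ending_here = -5, max_so_far = -5
Position 2 (value 11): max_ending_here = 11, max_so_far = 11
Position 3 (value 15): max_ending_here = 26, max_so_far = 26
Position 4 (value 1): max_ending_here = 27, max_so_far = 27
Position 5 (value -14): max_ending_here = 13, max_so_far = 27
Position 6 (value 7): max_ending_here = 20, max_so_far = 27
Position 7 (value 5): max_ending_here = 25, max_so_far = 27

Maximum subarray: [11, 15, 1]
Maximum sum: 27

The maximum subarray is [11, 15, 1] with sum 27. This subarray runs from index 2 to index 4.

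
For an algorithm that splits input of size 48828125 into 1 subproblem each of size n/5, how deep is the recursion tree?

For divide and conquer with division factor 5:

Problem sizes at each level:
Level 0: 48828125
Level 1: 9765625
Level 2: 1953125
Level 3: 390625
Level 4: 78125
Level 5: 15625
Level 6: 3125
Level 7: 625
Level 8: 125
Level 9: 25
Level 10: 5
Level 11: 1

The root is level 0 and the size-1 base case is level 11 (the tree spans levels 0 through 11, i.e. 12 levels counting the root), so the depth is the number of divisions: log_5(48828125) = 11

The recursion tree depth is log_5(48828125) = 11. At each level, the problem size is divided by 5, so it takes 11 divisions to reduce to a base case of size 1. The algorithm makes 1 recursive call at each level.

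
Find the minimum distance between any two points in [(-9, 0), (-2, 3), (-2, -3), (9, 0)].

Computing all pairwise distances among 4 points:

d((-9, 0), (-2, 3)) = 7.6158
d((-9, 0), (-2, -3)) = 7.6158
d((-9, 0), (9, 0)) = 18.0
d((-2, 3), (-2, -3)) = 6.0 <-- minimum
d((-2, 3), (9, 0)) = 11.4018
d((-2, -3), (9, 0)) = 11.4018

Closest pair: (-2, 3) and (-2, -3) with distance 6.0

The closest pair is (-2, 3) and (-2, -3) with Euclidean distance 6.0. For 4 points, brute-force pairwise comparison is shown above. For large n, the divide-and-conquer algorithm (sort by x, recurse on halves, check the dividing strip) achieves O(n log n).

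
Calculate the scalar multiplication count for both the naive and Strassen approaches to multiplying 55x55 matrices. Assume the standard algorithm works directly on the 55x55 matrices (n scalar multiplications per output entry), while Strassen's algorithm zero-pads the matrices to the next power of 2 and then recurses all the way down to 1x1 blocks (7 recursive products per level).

Matrix multiplication for 55x55 matrices:

Strassen's algorithm requires power-of-2 dimensions. Pad 55x55 to 64x64 (next power of 2).

Standard algorithm: 55^3 = 166375 multiplications
Strassen's algorithm: 7^(log2(64)) = 7^6 = 117649 multiplications
Savings: 166375 - 117649 = 48726 multiplications

Standard: 166375 multiplications (55^3). Strassen: 117649 multiplications (7^6, after padding to 64x64). Strassen reduces 8 recursive multiplications to 7 at each level.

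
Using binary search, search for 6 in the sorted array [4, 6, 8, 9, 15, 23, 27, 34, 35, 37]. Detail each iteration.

Binary search for 6 in [4, 6, 8, 9, 15, 23, 27, 34, 35, 37]:

lo=0, hi=9, mid=4, arr[mid]=15 -> 15 > 6, search left half
lo=0, hi=3, mid=1, arr[mid]=6 -> Found target at index 1!

Binary search finds 6 at index 1 after 2 comparisons. The search repeatedly halves the search space by comparing with the middle element.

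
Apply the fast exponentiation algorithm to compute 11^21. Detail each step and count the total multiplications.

Computing 11^21 by squaring (build up from 11^1; each line after the first costs one multiplication):

11^1 = 11
11^2 = (11^1)^2 = 11^2 = 121
11^4 = (11^2)^2 = 121^2 = 14641
11^5 = 11 * 11^4 = 11 * 14641 = 161051
11^10 = (11^5)^2 = 161051^2 = 25937424601
11^20 = (11^10)^2 = 25937424601^2 = 672749994932560009201
11^21 = 11 * 11^20 = 11 * 672749994932560009201 = 7400249944258160101211

Result: 7400249944258160101211
Multiplications needed: 6 (6 lines after 11^1)

11^21 = 7400249944258160101211. Using exponentiation by squaring, this requires 6 multiplications. The key idea: if the exponent is even, square the half-power; if odd, multiply by the base once.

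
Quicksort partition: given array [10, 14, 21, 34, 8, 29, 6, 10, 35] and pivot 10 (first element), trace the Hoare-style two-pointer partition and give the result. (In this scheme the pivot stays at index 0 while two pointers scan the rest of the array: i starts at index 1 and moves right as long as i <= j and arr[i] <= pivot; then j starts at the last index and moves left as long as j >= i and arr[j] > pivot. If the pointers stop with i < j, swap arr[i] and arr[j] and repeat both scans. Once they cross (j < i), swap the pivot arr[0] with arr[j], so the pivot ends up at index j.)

Hoare-style two-pointer partition with pivot = 10:

Initial array: [10, 14, 21, 34, 8, 29, 6, 10, 35]

Pointers start at i = 1, j = 8.
i stops at index 1 (arr[1]=14 > 10), j stops at index 7 (arr[7]=10 <= 10): swap arr[1] and arr[7], array becomes [10, 10, 21, 34, 8, 29, 6, 14, 35]
i stops at index 2 (arr[2]=21 > 10), j stops at index 6 (arr[6]=6 <= 10): swap arr[2] and arr[6], array becomes [10, 10, 6, 34, 8, 29, 21, 14, 35]
i stops at index 3 (arr[3]=34 > 10), j stops at index 4 (arr[4]=8 <= 10): swap arr[3] and arr[4], array becomes [10, 10, 6, 8, 34, 29, 21, 14, 35]
i ends at 4, j ends at 3: the pointers have crossed (j < i), so scanning stops.

Swap pivot arr[0] with arr[3] to place pivot at position 3: [8, 10, 6, 10, 34, 29, 21, 14, 35]
Pivot position: 3

After partitioning with pivot 10, the array becomes [8, 10, 6, 10, 34, 29, 21, 14, 35]. The pivot is placed at index 3. All elements to the left of the pivot are <= 10, and all elements to the right are > 10.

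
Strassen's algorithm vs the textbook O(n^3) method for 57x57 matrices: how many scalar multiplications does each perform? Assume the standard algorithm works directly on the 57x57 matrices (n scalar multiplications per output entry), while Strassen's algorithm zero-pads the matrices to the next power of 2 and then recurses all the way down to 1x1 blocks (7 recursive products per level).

Matrix multiplication for 57x57 matrices:

Strassen's algorithm requires power-of-2 dimensions. Pad 57x57 to 64x64 (next power of 2).

Standard algorithm: 57^3 = 185193 multiplications
Strassen's algorithm: 7^(log2(64)) = 7^6 = 117649 multiplications
Savings: 185193 - 117649 = 67544 multiplications

Standard: 185193 multiplications (57^3). Strassen: 117649 multiplications (7^6, after padding to 64x64). Strassen reduces 8 recursive multiplications to 7 at each level.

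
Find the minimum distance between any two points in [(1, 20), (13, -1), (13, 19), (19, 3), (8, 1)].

Computing all pairwise distances among 5 points:

d((1, 20), (13, -1)) = 24.1868
d((1, 20), (13, 19)) = 12.0416
d((1, 20), (19, 3)) = 24.7588
d((1, 20), (8, 1)) = 20.2485
d((13, -1), (13, 19)) = 20.0
d((13, -1), (19, 3)) = 7.2111
d((13, -1), (8, 1)) = 5.3852 <-- minimum
d((13, 19), (19, 3)) = 17.088
d((13, 19), (8, 1)) = 18.6815
d((19, 3), (8, 1)) = 11.1803

Closest pair: (13, -1) and (8, 1) with distance 5.3852

The closest pair is (13, -1) and (8, 1) with Euclidean distance 5.3852. For 5 points, brute-force pairwise comparison is shown above. For large n, the divide-and-conquer algorithm (sort by x, recurse on halves, check the dividing strip) achieves O(n log n).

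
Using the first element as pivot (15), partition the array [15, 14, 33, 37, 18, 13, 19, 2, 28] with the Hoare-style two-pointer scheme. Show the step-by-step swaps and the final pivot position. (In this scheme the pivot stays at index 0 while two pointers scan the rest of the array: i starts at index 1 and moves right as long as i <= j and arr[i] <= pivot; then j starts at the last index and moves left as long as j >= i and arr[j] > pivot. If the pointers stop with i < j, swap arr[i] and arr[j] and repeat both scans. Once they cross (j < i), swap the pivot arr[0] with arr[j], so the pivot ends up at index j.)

Hoare-style two-pointer partition with pivot = 15:

Initial array: [15, 14, 33, 37, 18, 13, 19, 2, 28]

Pointers start at i = 1, j = 8.
i stops at index 2 (arr[2]=33 > 15), j stops at index 7 (arr[7]=2 <= 15): swap arr[2] and arr[7], array becomes [15, 14, 2, 37, 18, 13, 19, 33, 28]
i stops at index 3 (arr[3]=37 > 15), j stops at index 5 (arr[5]=13 <= 15): swap arr[3] and arr[5], array becomes [15, 14, 2, 13, 18, 37, 19, 33, 28]
i ends at 4, j ends at 3: the pointers have crossed (j < i), so scanning stops.

Swap pivot arr[0] with arr[3] to place pivot at position 3: [13, 14, 2, 15, 18, 37, 19, 33, 28]
Pivot position: 3

After partitioning with pivot 15, the array becomes [13, 14, 2, 15, 18, 37, 19, 33, 28]. The pivot is placed at index 3. All elements to the left of the pivot are <= 15, and all elements to the right are > 15.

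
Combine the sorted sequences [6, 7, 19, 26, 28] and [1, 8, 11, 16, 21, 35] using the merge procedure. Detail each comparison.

Merging process:

Compare 6 vs 1: take 1 from right. Merged: [1]
Compare 6 vs 8: take 6 from left. Merged: [1, 6]
Compare 7 vs 8: take 7 from left. Merged: [1, 6, 7]
Compare 19 vs 8: take 8 from right. Merged: [1, 6, 7, 8]
Compare 19 vs 11: take 11 from right. Merged: [1, 6, 7, 8, 11]
Compare 19 vs 16: take 16 from right. Merged: [1, 6, 7, 8, 11, 16]
Compare 19 vs 21: take 19 from left. Merged: [1, 6, 7, 8, 11, 16, 19]
Compare 26 vs 21: take 21 from right. Merged: [1, 6, 7, 8, 11, 16, 19, 21]
Compare 26 vs 35: take 26 from left. Merged: [1, 6, 7, 8, 11, 16, 19, 21, 26]
Compare 28 vs 35: take 28 from left. Merged: [1, 6, 7, 8, 11, 16, 19, 21, 26, 28]
Append remaining from right: [35]. Merged: [1, 6, 7, 8, 11, 16, 19, 21, 26, 28, 35]

Final merged array: [1, 6, 7, 8, 11, 16, 19, 21, 26, 28, 35]
Total comparisons: 10

The merged array is [1, 6, 7, 8, 11, 16, 19, 21, 26, 28, 35], requiring 10 comparisons. The merge step runs in O(n) time where n is the total number of elements.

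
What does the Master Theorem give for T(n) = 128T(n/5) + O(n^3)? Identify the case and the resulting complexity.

Master Theorem for T(n) = 128T(n/5) + O(n^3):

a = 128, b = 5, c = 3
log_b(a) = log_5(128) = 3.0147

Case 1: c = 3 < log_5(128) = 3.0147
T(n) = O(n^(log_5 128))

For T(n) = 128T(n/5) + O(n^3): log_5(128) = 3.0147. This is Case 1 of the Master Theorem (c < log_b(a), work dominated by leaves), giving O(n^(log_5 128)).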